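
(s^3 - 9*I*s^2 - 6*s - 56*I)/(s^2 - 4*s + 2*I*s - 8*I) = (s^2 - 11*I*s - 28)/(s - 4)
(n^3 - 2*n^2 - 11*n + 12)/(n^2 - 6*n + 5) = (n^2 - n - 12)/(n - 5)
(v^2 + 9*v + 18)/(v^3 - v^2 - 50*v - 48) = (v + 3)/(v^2 - 7*v - 8)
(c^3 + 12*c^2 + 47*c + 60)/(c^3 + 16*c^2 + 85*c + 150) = (c^2 + 7*c + 12)/(c^2 + 11*c + 30)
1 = 1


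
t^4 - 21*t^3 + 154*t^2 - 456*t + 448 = (t - 8)*(t - 7)*(t - 4)*(t - 2)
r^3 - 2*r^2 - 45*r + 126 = (r - 6)*(r - 3)*(r + 7)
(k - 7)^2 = k^2 - 14*k + 49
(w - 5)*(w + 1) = w^2 - 4*w - 5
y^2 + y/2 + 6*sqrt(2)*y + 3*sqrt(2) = (y + 1/2)*(y + 6*sqrt(2))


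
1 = 1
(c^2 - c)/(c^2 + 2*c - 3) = c/(c + 3)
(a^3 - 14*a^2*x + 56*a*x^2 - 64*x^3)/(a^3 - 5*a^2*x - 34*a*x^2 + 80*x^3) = (a - 4*x)/(a + 5*x)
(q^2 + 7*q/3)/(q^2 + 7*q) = (q + 7/3)/(q + 7)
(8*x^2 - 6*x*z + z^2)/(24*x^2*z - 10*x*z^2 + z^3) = (2*x - z)/(z*(6*x - z))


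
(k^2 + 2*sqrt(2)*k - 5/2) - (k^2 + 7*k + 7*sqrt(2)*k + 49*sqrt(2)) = -5*sqrt(2)*k - 7*k - 49*sqrt(2) - 5/2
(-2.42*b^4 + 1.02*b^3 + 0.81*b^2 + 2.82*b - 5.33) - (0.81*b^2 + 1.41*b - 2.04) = -2.42*b^4 + 1.02*b^3 + 1.41*b - 3.29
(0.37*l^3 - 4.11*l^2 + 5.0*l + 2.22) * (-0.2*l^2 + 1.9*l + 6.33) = -0.074*l^5 + 1.525*l^4 - 6.4669*l^3 - 16.9603*l^2 + 35.868*l + 14.0526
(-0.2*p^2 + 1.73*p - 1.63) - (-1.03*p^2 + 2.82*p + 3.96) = 0.83*p^2 - 1.09*p - 5.59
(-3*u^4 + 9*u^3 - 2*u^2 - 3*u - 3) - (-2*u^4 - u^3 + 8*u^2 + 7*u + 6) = -u^4 + 10*u^3 - 10*u^2 - 10*u - 9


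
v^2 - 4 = (v - 2)*(v + 2)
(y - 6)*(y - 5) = y^2 - 11*y + 30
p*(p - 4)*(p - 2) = p^3 - 6*p^2 + 8*p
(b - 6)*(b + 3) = b^2 - 3*b - 18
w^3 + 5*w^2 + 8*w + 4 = (w + 1)*(w + 2)^2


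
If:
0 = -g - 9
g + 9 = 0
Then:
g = -9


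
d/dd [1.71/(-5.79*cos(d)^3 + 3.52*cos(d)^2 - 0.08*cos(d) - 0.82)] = (-29.7027*cos(d)^2 + 12.0384*cos(d) - 0.1368)*sin(d)/(5.79*cos(d)^3 - 3.52*cos(d)^2 + 0.08*cos(d) + 0.82)^2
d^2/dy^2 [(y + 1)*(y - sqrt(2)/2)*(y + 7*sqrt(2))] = 6*y + 2 + 13*sqrt(2)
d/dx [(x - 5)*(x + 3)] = 2*x - 2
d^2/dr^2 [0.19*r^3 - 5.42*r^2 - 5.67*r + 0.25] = 1.14*r - 10.84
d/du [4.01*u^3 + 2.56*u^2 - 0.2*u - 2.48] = 12.03*u^2 + 5.12*u - 0.2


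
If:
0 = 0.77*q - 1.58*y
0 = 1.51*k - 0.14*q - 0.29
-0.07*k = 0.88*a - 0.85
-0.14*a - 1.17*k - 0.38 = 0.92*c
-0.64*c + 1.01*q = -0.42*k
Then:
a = 0.95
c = -0.74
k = 0.14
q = -0.53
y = -0.26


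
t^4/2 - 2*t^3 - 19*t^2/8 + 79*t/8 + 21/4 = (t/2 + 1)*(t - 7/2)*(t - 3)*(t + 1/2)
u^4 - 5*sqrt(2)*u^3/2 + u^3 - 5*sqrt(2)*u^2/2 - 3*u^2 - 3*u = u*(u + 1)*(u - 3*sqrt(2))*(u + sqrt(2)/2)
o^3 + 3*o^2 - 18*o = o*(o - 3)*(o + 6)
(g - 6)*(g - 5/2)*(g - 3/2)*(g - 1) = g^4 - 11*g^3 + 151*g^2/4 - 201*g/4 + 45/2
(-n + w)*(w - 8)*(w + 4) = -n*w^2 + 4*n*w + 32*n + w^3 - 4*w^2 - 32*w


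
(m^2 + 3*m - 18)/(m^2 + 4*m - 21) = (m + 6)/(m + 7)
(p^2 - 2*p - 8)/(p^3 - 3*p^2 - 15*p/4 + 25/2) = 4*(p - 4)/(4*p^2 - 20*p + 25)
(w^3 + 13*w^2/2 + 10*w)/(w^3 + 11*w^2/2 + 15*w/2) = (w + 4)/(w + 3)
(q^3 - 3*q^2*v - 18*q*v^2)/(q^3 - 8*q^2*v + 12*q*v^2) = (q + 3*v)/(q - 2*v)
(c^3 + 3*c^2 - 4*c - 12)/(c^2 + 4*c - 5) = (c^3 + 3*c^2 - 4*c - 12)/(c^2 + 4*c - 5)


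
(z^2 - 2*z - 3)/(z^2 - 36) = (z^2 - 2*z - 3)/(z^2 - 36)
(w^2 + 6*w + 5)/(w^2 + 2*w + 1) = (w + 5)/(w + 1)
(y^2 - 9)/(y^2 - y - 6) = (y + 3)/(y + 2)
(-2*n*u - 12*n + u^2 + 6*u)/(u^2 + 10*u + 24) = (-2*n + u)/(u + 4)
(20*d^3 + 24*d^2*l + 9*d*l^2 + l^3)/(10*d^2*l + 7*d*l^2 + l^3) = (2*d + l)/l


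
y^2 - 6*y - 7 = (y - 7)*(y + 1)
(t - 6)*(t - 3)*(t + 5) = t^3 - 4*t^2 - 27*t + 90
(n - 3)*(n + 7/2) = n^2 + n/2 - 21/2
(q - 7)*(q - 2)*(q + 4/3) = q^3 - 23*q^2/3 + 2*q + 56/3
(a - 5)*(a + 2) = a^2 - 3*a - 10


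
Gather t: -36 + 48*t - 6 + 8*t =56*t - 42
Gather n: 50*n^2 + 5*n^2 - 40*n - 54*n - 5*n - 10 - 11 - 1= 55*n^2 - 99*n - 22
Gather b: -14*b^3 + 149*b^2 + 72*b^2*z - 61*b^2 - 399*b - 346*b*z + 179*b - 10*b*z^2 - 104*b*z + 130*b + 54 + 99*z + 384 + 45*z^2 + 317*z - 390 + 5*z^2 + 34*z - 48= -14*b^3 + b^2*(72*z + 88) + b*(-10*z^2 - 450*z - 90) + 50*z^2 + 450*z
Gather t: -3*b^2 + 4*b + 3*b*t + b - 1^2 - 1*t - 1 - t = -3*b^2 + 5*b + t*(3*b - 2) - 2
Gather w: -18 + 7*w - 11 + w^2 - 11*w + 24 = w^2 - 4*w - 5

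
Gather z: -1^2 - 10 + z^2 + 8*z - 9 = z^2 + 8*z - 20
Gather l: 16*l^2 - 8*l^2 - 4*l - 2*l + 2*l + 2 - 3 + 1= 8*l^2 - 4*l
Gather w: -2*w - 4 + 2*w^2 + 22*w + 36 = 2*w^2 + 20*w + 32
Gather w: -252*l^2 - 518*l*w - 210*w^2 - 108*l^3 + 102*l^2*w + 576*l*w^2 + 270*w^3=-108*l^3 - 252*l^2 + 270*w^3 + w^2*(576*l - 210) + w*(102*l^2 - 518*l)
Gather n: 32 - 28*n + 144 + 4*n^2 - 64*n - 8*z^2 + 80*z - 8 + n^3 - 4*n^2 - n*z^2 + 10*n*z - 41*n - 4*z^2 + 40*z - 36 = n^3 + n*(-z^2 + 10*z - 133) - 12*z^2 + 120*z + 132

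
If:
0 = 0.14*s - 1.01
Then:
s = 7.21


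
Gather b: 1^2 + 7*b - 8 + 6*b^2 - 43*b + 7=6*b^2 - 36*b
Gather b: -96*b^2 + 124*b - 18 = -96*b^2 + 124*b - 18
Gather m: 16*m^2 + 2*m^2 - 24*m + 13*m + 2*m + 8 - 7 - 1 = 18*m^2 - 9*m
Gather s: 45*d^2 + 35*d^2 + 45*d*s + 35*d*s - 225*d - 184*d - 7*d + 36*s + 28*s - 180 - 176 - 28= 80*d^2 - 416*d + s*(80*d + 64) - 384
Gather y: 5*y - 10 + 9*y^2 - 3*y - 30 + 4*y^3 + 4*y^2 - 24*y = 4*y^3 + 13*y^2 - 22*y - 40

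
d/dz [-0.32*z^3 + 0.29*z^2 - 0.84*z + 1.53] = -0.96*z^2 + 0.58*z - 0.84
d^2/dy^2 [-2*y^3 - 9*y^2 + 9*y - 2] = -12*y - 18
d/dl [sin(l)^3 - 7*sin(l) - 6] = (3*sin(l)^2 - 7)*cos(l)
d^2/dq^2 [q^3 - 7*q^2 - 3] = 6*q - 14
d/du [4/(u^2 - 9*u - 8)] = 4*(9 - 2*u)/(-u^2 + 9*u + 8)^2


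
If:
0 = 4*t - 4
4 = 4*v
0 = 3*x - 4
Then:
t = 1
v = 1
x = 4/3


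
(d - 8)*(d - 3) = d^2 - 11*d + 24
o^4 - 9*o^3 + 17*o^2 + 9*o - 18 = (o - 6)*(o - 3)*(o - 1)*(o + 1)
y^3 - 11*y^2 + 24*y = y*(y - 8)*(y - 3)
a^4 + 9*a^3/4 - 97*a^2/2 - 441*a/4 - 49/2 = (a - 7)*(a + 1/4)*(a + 2)*(a + 7)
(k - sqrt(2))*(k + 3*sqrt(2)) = k^2 + 2*sqrt(2)*k - 6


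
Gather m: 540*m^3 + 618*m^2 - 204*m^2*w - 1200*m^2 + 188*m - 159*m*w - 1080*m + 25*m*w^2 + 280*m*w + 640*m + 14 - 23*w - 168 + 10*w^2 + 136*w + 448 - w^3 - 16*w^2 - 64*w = 540*m^3 + m^2*(-204*w - 582) + m*(25*w^2 + 121*w - 252) - w^3 - 6*w^2 + 49*w + 294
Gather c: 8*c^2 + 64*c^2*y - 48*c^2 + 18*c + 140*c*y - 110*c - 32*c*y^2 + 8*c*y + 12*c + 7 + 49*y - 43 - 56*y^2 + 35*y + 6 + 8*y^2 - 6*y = c^2*(64*y - 40) + c*(-32*y^2 + 148*y - 80) - 48*y^2 + 78*y - 30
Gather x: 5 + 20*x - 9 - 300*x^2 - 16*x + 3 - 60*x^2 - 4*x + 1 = -360*x^2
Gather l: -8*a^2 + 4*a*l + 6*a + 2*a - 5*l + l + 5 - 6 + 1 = -8*a^2 + 8*a + l*(4*a - 4)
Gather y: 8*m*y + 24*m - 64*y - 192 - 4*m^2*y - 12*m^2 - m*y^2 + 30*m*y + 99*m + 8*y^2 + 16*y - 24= -12*m^2 + 123*m + y^2*(8 - m) + y*(-4*m^2 + 38*m - 48) - 216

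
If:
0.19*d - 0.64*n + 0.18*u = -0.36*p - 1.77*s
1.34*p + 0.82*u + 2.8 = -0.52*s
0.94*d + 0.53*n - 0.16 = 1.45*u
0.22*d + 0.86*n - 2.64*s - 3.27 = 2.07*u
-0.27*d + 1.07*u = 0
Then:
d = 25.24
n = -27.04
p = -0.97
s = -12.94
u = 6.37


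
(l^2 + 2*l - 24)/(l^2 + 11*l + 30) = (l - 4)/(l + 5)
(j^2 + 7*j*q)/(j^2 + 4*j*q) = (j + 7*q)/(j + 4*q)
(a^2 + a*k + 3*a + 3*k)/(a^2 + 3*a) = (a + k)/a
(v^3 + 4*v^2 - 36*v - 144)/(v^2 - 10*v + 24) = (v^2 + 10*v + 24)/(v - 4)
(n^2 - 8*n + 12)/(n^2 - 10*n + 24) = (n - 2)/(n - 4)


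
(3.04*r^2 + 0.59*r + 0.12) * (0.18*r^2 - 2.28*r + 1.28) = 0.5472*r^4 - 6.825*r^3 + 2.5676*r^2 + 0.4816*r + 0.1536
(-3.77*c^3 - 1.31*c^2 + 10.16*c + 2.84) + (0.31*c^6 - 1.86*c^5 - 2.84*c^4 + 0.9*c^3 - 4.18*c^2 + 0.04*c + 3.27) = 0.31*c^6 - 1.86*c^5 - 2.84*c^4 - 2.87*c^3 - 5.49*c^2 + 10.2*c + 6.11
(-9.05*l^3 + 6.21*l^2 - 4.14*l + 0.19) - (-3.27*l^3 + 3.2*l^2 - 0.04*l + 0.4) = -5.78*l^3 + 3.01*l^2 - 4.1*l - 0.21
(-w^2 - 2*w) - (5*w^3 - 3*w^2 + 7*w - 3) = -5*w^3 + 2*w^2 - 9*w + 3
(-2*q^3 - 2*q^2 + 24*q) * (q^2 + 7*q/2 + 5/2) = -2*q^5 - 9*q^4 + 12*q^3 + 79*q^2 + 60*q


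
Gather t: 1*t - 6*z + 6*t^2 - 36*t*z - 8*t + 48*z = 6*t^2 + t*(-36*z - 7) + 42*z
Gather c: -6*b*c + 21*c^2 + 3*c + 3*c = 21*c^2 + c*(6 - 6*b)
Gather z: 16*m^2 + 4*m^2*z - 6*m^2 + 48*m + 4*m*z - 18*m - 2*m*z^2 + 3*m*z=10*m^2 - 2*m*z^2 + 30*m + z*(4*m^2 + 7*m)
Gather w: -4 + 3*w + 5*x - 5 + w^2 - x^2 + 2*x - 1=w^2 + 3*w - x^2 + 7*x - 10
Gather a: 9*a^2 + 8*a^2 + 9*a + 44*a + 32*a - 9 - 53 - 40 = 17*a^2 + 85*a - 102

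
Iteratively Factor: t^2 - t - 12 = (t - 4)*(t + 3)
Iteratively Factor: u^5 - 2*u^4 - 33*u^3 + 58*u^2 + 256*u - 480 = (u - 3)*(u^4 + u^3 - 30*u^2 - 32*u + 160) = (u - 3)*(u + 4)*(u^3 - 3*u^2 - 18*u + 40) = (u - 3)*(u - 2)*(u + 4)*(u^2 - u - 20) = (u - 5)*(u - 3)*(u - 2)*(u + 4)*(u + 4)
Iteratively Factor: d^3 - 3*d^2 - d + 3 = (d + 1)*(d^2 - 4*d + 3) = (d - 1)*(d + 1)*(d - 3)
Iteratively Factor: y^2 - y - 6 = (y + 2)*(y - 3)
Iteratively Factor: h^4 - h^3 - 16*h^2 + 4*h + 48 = (h + 2)*(h^3 - 3*h^2 - 10*h + 24) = (h + 2)*(h + 3)*(h^2 - 6*h + 8) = (h - 2)*(h + 2)*(h + 3)*(h - 4)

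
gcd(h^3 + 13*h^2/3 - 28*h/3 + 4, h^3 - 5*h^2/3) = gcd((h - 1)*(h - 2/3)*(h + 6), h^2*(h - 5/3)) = 1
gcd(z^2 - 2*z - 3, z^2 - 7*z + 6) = 1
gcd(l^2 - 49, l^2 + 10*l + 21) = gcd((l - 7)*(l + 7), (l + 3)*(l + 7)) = l + 7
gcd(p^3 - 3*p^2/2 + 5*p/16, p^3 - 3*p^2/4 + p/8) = p^2 - p/4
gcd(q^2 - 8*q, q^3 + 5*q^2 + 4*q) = q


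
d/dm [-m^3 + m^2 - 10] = m*(2 - 3*m)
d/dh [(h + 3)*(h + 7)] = 2*h + 10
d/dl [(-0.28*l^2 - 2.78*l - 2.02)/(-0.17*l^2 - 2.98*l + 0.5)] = (0.3618*l^2 - 0.966799999999999*l - 7.4096)/(0.0289*l^4 + 1.0132*l^3 + 8.7104*l^2 - 2.98*l + 0.25)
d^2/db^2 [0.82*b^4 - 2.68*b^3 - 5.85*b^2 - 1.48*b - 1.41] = 9.84*b^2 - 16.08*b - 11.7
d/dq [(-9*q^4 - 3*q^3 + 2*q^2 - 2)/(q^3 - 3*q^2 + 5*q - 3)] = (-9*q^6 + 54*q^5 - 128*q^4 + 78*q^3 + 43*q^2 - 24*q + 10)/(q^6 - 6*q^5 + 19*q^4 - 36*q^3 + 43*q^2 - 30*q + 9)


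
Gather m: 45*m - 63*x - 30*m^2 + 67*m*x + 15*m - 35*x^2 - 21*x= -30*m^2 + m*(67*x + 60) - 35*x^2 - 84*x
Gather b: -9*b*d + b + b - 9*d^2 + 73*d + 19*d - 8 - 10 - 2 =b*(2 - 9*d) - 9*d^2 + 92*d - 20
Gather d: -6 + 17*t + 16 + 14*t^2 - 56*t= 14*t^2 - 39*t + 10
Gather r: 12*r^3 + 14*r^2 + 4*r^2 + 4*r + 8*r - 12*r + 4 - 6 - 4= 12*r^3 + 18*r^2 - 6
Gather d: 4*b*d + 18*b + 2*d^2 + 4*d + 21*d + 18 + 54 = 18*b + 2*d^2 + d*(4*b + 25) + 72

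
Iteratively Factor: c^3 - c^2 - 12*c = (c + 3)*(c^2 - 4*c) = (c - 4)*(c + 3)*(c)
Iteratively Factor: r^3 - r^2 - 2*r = (r - 2)*(r^2 + r) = r*(r - 2)*(r + 1)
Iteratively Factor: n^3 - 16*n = (n)*(n^2 - 16) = n*(n - 4)*(n + 4)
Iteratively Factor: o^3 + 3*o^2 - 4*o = (o - 1)*(o^2 + 4*o) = (o - 1)*(o + 4)*(o)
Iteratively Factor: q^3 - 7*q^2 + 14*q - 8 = (q - 2)*(q^2 - 5*q + 4) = (q - 4)*(q - 2)*(q - 1)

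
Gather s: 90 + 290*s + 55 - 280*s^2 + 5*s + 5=-280*s^2 + 295*s + 150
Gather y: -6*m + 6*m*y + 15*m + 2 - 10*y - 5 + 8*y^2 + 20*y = 9*m + 8*y^2 + y*(6*m + 10) - 3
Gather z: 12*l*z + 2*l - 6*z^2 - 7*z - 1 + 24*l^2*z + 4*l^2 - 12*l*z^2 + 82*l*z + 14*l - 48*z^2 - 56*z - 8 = 4*l^2 + 16*l + z^2*(-12*l - 54) + z*(24*l^2 + 94*l - 63) - 9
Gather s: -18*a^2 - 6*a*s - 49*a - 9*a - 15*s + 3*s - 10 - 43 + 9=-18*a^2 - 58*a + s*(-6*a - 12) - 44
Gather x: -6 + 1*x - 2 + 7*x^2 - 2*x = 7*x^2 - x - 8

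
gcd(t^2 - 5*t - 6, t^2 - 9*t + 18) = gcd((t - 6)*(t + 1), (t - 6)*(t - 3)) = t - 6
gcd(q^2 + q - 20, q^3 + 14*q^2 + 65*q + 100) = q + 5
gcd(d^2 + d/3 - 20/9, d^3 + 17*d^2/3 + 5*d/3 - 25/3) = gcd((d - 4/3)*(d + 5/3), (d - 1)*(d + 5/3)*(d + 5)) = d + 5/3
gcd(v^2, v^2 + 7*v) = v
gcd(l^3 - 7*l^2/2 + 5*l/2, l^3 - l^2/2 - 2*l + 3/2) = l - 1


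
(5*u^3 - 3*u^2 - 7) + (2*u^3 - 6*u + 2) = 7*u^3 - 3*u^2 - 6*u - 5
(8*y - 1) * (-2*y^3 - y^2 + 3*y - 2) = -16*y^4 - 6*y^3 + 25*y^2 - 19*y + 2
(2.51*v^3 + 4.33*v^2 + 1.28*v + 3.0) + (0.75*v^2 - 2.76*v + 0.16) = 2.51*v^3 + 5.08*v^2 - 1.48*v + 3.16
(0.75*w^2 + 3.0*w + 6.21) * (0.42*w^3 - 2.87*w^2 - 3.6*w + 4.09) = 0.315*w^5 - 0.8925*w^4 - 8.7018*w^3 - 25.5552*w^2 - 10.086*w + 25.3989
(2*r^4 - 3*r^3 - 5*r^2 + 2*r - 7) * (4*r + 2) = 8*r^5 - 8*r^4 - 26*r^3 - 2*r^2 - 24*r - 14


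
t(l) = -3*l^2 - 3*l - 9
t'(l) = -6*l - 3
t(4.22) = -75.09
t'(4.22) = -28.32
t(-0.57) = -8.26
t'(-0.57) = 0.42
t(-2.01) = -15.09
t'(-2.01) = 9.06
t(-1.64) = -12.15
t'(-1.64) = 6.84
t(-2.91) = -25.67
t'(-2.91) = 14.46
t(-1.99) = -14.91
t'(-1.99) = 8.94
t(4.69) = -89.06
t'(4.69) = -31.14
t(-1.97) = -14.73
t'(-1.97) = 8.82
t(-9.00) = -225.00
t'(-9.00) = 51.00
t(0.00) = -9.00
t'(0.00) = -3.00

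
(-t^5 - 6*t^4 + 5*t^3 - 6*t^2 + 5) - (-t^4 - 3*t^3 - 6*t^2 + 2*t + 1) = -t^5 - 5*t^4 + 8*t^3 - 2*t + 4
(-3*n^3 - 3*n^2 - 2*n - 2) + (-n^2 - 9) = -3*n^3 - 4*n^2 - 2*n - 11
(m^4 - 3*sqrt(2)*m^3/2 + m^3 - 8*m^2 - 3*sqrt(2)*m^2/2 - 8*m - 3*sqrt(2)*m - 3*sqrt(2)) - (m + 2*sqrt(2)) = m^4 - 3*sqrt(2)*m^3/2 + m^3 - 8*m^2 - 3*sqrt(2)*m^2/2 - 9*m - 3*sqrt(2)*m - 5*sqrt(2)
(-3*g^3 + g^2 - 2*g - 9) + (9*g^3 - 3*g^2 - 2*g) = 6*g^3 - 2*g^2 - 4*g - 9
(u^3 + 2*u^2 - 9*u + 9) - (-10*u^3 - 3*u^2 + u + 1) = 11*u^3 + 5*u^2 - 10*u + 8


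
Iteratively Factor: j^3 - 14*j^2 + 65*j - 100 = (j - 5)*(j^2 - 9*j + 20) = (j - 5)^2*(j - 4)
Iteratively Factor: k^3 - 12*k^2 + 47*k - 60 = (k - 3)*(k^2 - 9*k + 20) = (k - 4)*(k - 3)*(k - 5)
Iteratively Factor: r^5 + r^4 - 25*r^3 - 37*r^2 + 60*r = (r)*(r^4 + r^3 - 25*r^2 - 37*r + 60) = r*(r + 3)*(r^3 - 2*r^2 - 19*r + 20) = r*(r + 3)*(r + 4)*(r^2 - 6*r + 5) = r*(r - 1)*(r + 3)*(r + 4)*(r - 5)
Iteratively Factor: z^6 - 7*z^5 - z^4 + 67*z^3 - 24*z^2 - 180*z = (z - 3)*(z^5 - 4*z^4 - 13*z^3 + 28*z^2 + 60*z) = (z - 5)*(z - 3)*(z^4 + z^3 - 8*z^2 - 12*z) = (z - 5)*(z - 3)*(z + 2)*(z^3 - z^2 - 6*z) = z*(z - 5)*(z - 3)*(z + 2)*(z^2 - z - 6) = z*(z - 5)*(z - 3)*(z + 2)^2*(z - 3)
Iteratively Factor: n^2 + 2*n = (n)*(n + 2)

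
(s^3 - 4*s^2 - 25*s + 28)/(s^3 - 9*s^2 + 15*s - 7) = (s + 4)/(s - 1)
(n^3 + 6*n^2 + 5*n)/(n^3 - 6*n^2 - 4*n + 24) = n*(n^2 + 6*n + 5)/(n^3 - 6*n^2 - 4*n + 24)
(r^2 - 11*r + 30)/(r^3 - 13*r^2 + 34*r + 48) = (r - 5)/(r^2 - 7*r - 8)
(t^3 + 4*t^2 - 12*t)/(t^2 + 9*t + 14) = t*(t^2 + 4*t - 12)/(t^2 + 9*t + 14)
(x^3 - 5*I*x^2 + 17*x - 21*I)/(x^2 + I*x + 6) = (x^2 - 8*I*x - 7)/(x - 2*I)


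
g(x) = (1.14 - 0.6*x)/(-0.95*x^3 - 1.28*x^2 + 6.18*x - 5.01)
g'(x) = (1.14 - 0.6*x)*(2.85*x^2 + 2.56*x - 6.18)/(-0.95*x^3 - 1.28*x^2 + 6.18*x - 5.01)^2 - 0.6/(-0.95*x^3 - 1.28*x^2 + 6.18*x - 5.01) = (-1.14*x^3 + 2.481*x^2 + 2.9184*x - 4.0392)/(0.9025*x^6 + 2.432*x^5 - 10.1036*x^4 - 6.3018*x^3 + 51.018*x^2 - 61.9236*x + 25.1001)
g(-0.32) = -0.19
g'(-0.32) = -0.09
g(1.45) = -0.16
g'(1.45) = 0.72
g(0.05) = -0.24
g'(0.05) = -0.18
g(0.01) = -0.23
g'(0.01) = -0.16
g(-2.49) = -0.19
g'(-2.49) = 0.12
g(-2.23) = -0.17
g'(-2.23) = 0.07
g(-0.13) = -0.21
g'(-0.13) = -0.13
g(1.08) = -0.48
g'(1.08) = 0.54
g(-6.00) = 0.04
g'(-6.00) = 0.02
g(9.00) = 0.01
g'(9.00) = -0.00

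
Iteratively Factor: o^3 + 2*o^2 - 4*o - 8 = (o + 2)*(o^2 - 4) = (o - 2)*(o + 2)*(o + 2)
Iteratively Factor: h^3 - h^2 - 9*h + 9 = (h - 3)*(h^2 + 2*h - 3) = (h - 3)*(h + 3)*(h - 1)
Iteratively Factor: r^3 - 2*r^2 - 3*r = (r - 3)*(r^2 + r) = r*(r - 3)*(r + 1)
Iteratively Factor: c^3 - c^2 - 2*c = (c)*(c^2 - c - 2) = c*(c + 1)*(c - 2)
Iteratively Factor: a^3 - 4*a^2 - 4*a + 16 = (a - 2)*(a^2 - 2*a - 8) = (a - 4)*(a - 2)*(a + 2)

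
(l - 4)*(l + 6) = l^2 + 2*l - 24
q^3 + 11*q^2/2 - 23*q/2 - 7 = (q - 2)*(q + 1/2)*(q + 7)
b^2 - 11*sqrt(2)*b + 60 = (b - 6*sqrt(2))*(b - 5*sqrt(2))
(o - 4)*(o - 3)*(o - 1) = o^3 - 8*o^2 + 19*o - 12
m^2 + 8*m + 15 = (m + 3)*(m + 5)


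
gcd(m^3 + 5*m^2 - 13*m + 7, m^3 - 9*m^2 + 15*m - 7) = m^2 - 2*m + 1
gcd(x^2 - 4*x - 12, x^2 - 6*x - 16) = x + 2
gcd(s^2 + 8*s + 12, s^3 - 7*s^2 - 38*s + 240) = s + 6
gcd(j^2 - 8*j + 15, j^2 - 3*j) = j - 3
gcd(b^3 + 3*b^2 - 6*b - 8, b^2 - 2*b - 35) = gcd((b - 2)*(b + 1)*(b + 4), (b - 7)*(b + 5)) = 1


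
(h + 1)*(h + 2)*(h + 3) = h^3 + 6*h^2 + 11*h + 6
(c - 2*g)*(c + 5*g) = c^2 + 3*c*g - 10*g^2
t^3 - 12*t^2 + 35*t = t*(t - 7)*(t - 5)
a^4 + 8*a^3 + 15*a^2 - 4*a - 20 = (a - 1)*(a + 2)^2*(a + 5)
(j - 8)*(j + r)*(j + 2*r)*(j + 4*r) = j^4 + 7*j^3*r - 8*j^3 + 14*j^2*r^2 - 56*j^2*r + 8*j*r^3 - 112*j*r^2 - 64*r^3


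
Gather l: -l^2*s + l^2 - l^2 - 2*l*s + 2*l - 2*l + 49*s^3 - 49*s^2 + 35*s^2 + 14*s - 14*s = -l^2*s - 2*l*s + 49*s^3 - 14*s^2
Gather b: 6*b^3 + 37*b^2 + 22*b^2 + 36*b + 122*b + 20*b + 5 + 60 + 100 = 6*b^3 + 59*b^2 + 178*b + 165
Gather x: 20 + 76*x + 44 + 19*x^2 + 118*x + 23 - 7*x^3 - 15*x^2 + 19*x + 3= -7*x^3 + 4*x^2 + 213*x + 90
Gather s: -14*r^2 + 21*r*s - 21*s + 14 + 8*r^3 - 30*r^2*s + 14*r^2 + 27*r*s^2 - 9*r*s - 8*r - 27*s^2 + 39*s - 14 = 8*r^3 - 8*r + s^2*(27*r - 27) + s*(-30*r^2 + 12*r + 18)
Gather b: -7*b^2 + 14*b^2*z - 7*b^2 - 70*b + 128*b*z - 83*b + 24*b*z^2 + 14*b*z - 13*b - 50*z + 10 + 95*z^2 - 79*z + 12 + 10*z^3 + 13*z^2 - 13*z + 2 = b^2*(14*z - 14) + b*(24*z^2 + 142*z - 166) + 10*z^3 + 108*z^2 - 142*z + 24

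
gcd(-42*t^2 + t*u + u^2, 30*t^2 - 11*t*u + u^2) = 6*t - u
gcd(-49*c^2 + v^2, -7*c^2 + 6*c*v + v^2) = 7*c + v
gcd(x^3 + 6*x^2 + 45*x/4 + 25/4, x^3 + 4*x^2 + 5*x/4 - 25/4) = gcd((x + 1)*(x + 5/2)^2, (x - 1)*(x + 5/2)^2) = x^2 + 5*x + 25/4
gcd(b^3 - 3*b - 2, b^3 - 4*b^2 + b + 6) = b^2 - b - 2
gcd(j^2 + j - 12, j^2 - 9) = j - 3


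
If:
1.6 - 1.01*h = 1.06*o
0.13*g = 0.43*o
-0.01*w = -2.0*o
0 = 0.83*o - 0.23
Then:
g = 0.92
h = 1.29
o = 0.28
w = 55.42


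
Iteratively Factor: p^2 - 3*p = (p - 3)*(p)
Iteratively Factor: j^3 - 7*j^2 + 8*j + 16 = (j - 4)*(j^2 - 3*j - 4) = (j - 4)^2*(j + 1)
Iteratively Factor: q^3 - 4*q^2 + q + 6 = (q - 3)*(q^2 - q - 2) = (q - 3)*(q + 1)*(q - 2)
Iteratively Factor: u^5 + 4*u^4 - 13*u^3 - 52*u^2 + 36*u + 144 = (u + 3)*(u^4 + u^3 - 16*u^2 - 4*u + 48) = (u + 3)*(u + 4)*(u^3 - 3*u^2 - 4*u + 12) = (u + 2)*(u + 3)*(u + 4)*(u^2 - 5*u + 6) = (u - 2)*(u + 2)*(u + 3)*(u + 4)*(u - 3)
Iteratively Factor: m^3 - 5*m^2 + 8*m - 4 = (m - 1)*(m^2 - 4*m + 4) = (m - 2)*(m - 1)*(m - 2)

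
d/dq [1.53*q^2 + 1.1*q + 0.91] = 3.06*q + 1.1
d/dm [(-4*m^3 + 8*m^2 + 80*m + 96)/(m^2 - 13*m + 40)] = 4*(-m^4 + 26*m^3 - 166*m^2 + 112*m + 1112)/(m^4 - 26*m^3 + 249*m^2 - 1040*m + 1600)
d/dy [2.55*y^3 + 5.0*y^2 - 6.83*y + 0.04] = 7.65*y^2 + 10.0*y - 6.83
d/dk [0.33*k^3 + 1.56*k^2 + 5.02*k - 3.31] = 0.99*k^2 + 3.12*k + 5.02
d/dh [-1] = 0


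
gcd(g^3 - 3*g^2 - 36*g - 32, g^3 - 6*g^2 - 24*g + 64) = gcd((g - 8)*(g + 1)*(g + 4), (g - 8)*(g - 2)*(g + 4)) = g^2 - 4*g - 32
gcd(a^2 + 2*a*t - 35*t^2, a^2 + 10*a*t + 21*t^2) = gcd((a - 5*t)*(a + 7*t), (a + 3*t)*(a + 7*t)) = a + 7*t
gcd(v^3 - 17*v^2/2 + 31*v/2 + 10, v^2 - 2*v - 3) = 1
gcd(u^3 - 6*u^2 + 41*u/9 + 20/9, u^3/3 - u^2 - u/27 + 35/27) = 1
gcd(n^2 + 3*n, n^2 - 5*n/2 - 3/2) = 1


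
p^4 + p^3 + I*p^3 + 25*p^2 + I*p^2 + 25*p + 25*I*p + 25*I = (p - 5*I)*(p + 5*I)*(-I*p + 1)*(I*p + I)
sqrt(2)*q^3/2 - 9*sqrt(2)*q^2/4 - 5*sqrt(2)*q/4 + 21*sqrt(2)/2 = (q - 7/2)*(q - 3)*(sqrt(2)*q/2 + sqrt(2))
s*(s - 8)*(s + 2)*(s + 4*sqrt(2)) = s^4 - 6*s^3 + 4*sqrt(2)*s^3 - 24*sqrt(2)*s^2 - 16*s^2 - 64*sqrt(2)*s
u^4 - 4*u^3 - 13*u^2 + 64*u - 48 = (u - 4)*(u - 3)*(u - 1)*(u + 4)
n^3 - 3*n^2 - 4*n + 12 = (n - 3)*(n - 2)*(n + 2)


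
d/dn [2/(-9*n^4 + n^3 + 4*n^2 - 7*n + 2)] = 2*(36*n^3 - 3*n^2 - 8*n + 7)/(-9*n^4 + n^3 + 4*n^2 - 7*n + 2)^2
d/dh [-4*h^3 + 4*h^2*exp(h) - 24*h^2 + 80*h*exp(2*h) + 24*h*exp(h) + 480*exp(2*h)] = 4*h^2*exp(h) - 12*h^2 + 160*h*exp(2*h) + 32*h*exp(h) - 48*h + 1040*exp(2*h) + 24*exp(h)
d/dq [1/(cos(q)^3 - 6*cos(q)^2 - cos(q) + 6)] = (3*cos(q)^2 - 12*cos(q) - 1)/((cos(q) - 6)^2*sin(q)^3)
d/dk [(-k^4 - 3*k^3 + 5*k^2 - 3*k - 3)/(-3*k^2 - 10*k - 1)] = (6*k^5 + 39*k^4 + 64*k^3 - 50*k^2 - 28*k - 27)/(9*k^4 + 60*k^3 + 106*k^2 + 20*k + 1)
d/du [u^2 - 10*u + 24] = 2*u - 10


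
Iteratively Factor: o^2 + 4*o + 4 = (o + 2)*(o + 2)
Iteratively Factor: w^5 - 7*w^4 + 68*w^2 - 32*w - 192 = (w - 4)*(w^4 - 3*w^3 - 12*w^2 + 20*w + 48) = (w - 4)^2*(w^3 + w^2 - 8*w - 12) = (w - 4)^2*(w + 2)*(w^2 - w - 6) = (w - 4)^2*(w + 2)^2*(w - 3)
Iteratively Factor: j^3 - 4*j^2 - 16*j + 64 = (j - 4)*(j^2 - 16) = (j - 4)*(j + 4)*(j - 4)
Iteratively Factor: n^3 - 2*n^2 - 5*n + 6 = (n - 3)*(n^2 + n - 2) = (n - 3)*(n + 2)*(n - 1)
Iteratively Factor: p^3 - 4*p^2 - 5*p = (p + 1)*(p^2 - 5*p) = (p - 5)*(p + 1)*(p)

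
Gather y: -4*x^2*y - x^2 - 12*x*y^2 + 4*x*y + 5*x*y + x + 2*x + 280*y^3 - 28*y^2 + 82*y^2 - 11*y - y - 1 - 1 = -x^2 + 3*x + 280*y^3 + y^2*(54 - 12*x) + y*(-4*x^2 + 9*x - 12) - 2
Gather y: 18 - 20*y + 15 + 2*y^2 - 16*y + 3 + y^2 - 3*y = 3*y^2 - 39*y + 36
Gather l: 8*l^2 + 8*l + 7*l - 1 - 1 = 8*l^2 + 15*l - 2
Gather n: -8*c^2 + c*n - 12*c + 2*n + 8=-8*c^2 - 12*c + n*(c + 2) + 8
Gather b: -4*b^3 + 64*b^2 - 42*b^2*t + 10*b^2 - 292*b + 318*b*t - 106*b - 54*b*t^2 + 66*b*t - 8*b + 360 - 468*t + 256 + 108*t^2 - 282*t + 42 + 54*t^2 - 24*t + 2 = -4*b^3 + b^2*(74 - 42*t) + b*(-54*t^2 + 384*t - 406) + 162*t^2 - 774*t + 660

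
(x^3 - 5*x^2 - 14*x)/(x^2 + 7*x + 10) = x*(x - 7)/(x + 5)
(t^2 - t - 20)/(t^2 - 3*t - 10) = (t + 4)/(t + 2)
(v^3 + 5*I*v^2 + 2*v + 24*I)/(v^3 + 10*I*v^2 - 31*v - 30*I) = (v^2 + 2*I*v + 8)/(v^2 + 7*I*v - 10)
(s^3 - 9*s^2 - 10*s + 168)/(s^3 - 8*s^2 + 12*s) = (s^2 - 3*s - 28)/(s*(s - 2))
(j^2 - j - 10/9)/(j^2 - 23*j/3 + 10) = (j + 2/3)/(j - 6)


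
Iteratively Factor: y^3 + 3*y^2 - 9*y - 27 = (y - 3)*(y^2 + 6*y + 9) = (y - 3)*(y + 3)*(y + 3)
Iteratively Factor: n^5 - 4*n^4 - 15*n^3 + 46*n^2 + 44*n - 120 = (n + 2)*(n^4 - 6*n^3 - 3*n^2 + 52*n - 60) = (n - 5)*(n + 2)*(n^3 - n^2 - 8*n + 12) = (n - 5)*(n + 2)*(n + 3)*(n^2 - 4*n + 4) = (n - 5)*(n - 2)*(n + 2)*(n + 3)*(n - 2)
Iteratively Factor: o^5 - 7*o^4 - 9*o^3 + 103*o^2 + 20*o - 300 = (o + 3)*(o^4 - 10*o^3 + 21*o^2 + 40*o - 100) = (o - 5)*(o + 3)*(o^3 - 5*o^2 - 4*o + 20) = (o - 5)^2*(o + 3)*(o^2 - 4) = (o - 5)^2*(o - 2)*(o + 3)*(o + 2)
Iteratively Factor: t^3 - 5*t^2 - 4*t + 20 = (t - 2)*(t^2 - 3*t - 10) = (t - 5)*(t - 2)*(t + 2)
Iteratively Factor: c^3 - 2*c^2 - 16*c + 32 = (c - 2)*(c^2 - 16) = (c - 2)*(c + 4)*(c - 4)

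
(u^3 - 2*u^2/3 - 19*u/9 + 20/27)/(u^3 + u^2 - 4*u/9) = (u - 5/3)/u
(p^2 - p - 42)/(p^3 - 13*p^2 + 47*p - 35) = (p + 6)/(p^2 - 6*p + 5)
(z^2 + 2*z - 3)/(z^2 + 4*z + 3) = (z - 1)/(z + 1)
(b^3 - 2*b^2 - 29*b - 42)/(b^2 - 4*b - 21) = b + 2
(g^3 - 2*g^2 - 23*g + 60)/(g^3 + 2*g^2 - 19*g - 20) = (g - 3)/(g + 1)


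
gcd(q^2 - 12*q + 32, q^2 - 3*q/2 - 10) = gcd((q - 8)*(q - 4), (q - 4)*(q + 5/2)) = q - 4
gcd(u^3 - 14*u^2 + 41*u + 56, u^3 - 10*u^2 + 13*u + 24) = u^2 - 7*u - 8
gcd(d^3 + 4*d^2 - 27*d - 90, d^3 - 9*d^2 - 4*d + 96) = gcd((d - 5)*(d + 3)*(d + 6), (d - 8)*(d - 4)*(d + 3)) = d + 3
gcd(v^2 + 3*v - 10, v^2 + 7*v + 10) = v + 5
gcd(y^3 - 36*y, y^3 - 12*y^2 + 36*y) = y^2 - 6*y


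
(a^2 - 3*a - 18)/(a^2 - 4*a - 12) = (a + 3)/(a + 2)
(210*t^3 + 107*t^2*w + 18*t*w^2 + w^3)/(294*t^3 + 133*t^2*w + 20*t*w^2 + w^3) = (5*t + w)/(7*t + w)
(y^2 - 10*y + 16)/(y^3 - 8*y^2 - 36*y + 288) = (y - 2)/(y^2 - 36)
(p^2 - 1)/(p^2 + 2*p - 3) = (p + 1)/(p + 3)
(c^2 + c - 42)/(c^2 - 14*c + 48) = (c + 7)/(c - 8)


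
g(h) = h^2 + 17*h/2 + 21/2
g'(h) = 2*h + 17/2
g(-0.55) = 6.13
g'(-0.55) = 7.40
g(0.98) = 19.79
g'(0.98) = 10.46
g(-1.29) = 1.20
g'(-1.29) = 5.92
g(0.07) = 11.10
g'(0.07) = 8.64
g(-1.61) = -0.59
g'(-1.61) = 5.28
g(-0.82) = 4.20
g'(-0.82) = 6.86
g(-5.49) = -6.02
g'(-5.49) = -2.48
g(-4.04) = -7.52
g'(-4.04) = 0.42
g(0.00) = 10.50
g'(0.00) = 8.50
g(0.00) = 10.50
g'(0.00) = 8.50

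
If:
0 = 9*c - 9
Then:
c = 1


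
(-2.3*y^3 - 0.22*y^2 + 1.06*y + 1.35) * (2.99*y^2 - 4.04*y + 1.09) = -6.877*y^5 + 8.6342*y^4 + 1.5512*y^3 - 0.4857*y^2 - 4.2986*y + 1.4715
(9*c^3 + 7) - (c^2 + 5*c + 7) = 9*c^3 - c^2 - 5*c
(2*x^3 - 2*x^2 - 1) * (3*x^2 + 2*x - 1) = 6*x^5 - 2*x^4 - 6*x^3 - x^2 - 2*x + 1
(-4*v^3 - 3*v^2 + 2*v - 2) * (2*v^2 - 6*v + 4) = -8*v^5 + 18*v^4 + 6*v^3 - 28*v^2 + 20*v - 8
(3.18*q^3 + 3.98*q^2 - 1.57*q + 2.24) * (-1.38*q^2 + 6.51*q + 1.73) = -4.3884*q^5 + 15.2094*q^4 + 33.5778*q^3 - 6.4265*q^2 + 11.8663*q + 3.8752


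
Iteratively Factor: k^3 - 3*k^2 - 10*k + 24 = (k - 4)*(k^2 + k - 6) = (k - 4)*(k + 3)*(k - 2)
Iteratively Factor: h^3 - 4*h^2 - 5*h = (h)*(h^2 - 4*h - 5) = h*(h + 1)*(h - 5)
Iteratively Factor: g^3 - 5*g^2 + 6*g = (g - 2)*(g^2 - 3*g) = (g - 3)*(g - 2)*(g)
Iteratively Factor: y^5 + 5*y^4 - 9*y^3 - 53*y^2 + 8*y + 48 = (y + 1)*(y^4 + 4*y^3 - 13*y^2 - 40*y + 48) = (y + 1)*(y + 4)*(y^3 - 13*y + 12) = (y + 1)*(y + 4)^2*(y^2 - 4*y + 3) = (y - 1)*(y + 1)*(y + 4)^2*(y - 3)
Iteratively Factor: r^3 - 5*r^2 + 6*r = (r - 3)*(r^2 - 2*r) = (r - 3)*(r - 2)*(r)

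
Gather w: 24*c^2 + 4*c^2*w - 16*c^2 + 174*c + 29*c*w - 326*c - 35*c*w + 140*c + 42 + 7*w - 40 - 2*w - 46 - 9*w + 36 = 8*c^2 - 12*c + w*(4*c^2 - 6*c - 4) - 8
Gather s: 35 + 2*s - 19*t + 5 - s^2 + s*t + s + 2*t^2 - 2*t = -s^2 + s*(t + 3) + 2*t^2 - 21*t + 40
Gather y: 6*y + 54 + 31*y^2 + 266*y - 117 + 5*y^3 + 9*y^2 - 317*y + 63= 5*y^3 + 40*y^2 - 45*y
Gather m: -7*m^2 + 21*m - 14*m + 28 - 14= -7*m^2 + 7*m + 14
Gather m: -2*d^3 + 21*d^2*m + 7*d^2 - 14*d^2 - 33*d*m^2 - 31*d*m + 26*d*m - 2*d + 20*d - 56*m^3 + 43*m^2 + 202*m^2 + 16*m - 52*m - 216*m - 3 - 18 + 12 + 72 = -2*d^3 - 7*d^2 + 18*d - 56*m^3 + m^2*(245 - 33*d) + m*(21*d^2 - 5*d - 252) + 63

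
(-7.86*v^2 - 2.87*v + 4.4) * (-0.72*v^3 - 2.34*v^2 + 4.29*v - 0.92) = 5.6592*v^5 + 20.4588*v^4 - 30.1716*v^3 - 15.3771*v^2 + 21.5164*v - 4.048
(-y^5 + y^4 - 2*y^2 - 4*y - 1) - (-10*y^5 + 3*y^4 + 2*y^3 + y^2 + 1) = 9*y^5 - 2*y^4 - 2*y^3 - 3*y^2 - 4*y - 2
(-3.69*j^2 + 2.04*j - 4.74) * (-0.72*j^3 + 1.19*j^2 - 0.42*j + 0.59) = 2.6568*j^5 - 5.8599*j^4 + 7.3902*j^3 - 8.6745*j^2 + 3.1944*j - 2.7966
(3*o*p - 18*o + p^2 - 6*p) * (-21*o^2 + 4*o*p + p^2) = -63*o^3*p + 378*o^3 - 9*o^2*p^2 + 54*o^2*p + 7*o*p^3 - 42*o*p^2 + p^4 - 6*p^3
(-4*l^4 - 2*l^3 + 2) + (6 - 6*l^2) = -4*l^4 - 2*l^3 - 6*l^2 + 8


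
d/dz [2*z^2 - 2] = 4*z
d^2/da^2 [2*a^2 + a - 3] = 4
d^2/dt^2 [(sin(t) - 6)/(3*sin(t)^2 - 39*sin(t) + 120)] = (-sin(t)^5 + 11*sin(t)^4 + 8*sin(t)^3 - 502*sin(t)^2 + 1748*sin(t) - 508)/(3*(sin(t)^2 - 13*sin(t) + 40)^3)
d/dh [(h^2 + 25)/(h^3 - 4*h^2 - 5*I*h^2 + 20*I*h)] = (-h^2 - 10*I*h + 20*I)/(h^2*(h^2 - 8*h + 16))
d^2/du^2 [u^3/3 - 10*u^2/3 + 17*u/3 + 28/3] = 2*u - 20/3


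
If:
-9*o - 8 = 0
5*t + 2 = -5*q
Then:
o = -8/9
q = -t - 2/5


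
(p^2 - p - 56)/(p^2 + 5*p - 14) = (p - 8)/(p - 2)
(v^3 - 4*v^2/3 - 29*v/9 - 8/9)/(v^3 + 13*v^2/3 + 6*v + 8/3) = (9*v^2 - 21*v - 8)/(3*(3*v^2 + 10*v + 8))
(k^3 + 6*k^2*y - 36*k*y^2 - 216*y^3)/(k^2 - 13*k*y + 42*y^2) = (-k^2 - 12*k*y - 36*y^2)/(-k + 7*y)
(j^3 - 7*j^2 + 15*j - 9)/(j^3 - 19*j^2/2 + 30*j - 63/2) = 2*(j - 1)/(2*j - 7)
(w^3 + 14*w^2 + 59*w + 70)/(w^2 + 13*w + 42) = (w^2 + 7*w + 10)/(w + 6)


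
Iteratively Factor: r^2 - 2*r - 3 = (r - 3)*(r + 1)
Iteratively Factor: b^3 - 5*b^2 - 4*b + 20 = (b - 2)*(b^2 - 3*b - 10) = (b - 5)*(b - 2)*(b + 2)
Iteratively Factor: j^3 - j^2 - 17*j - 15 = (j + 3)*(j^2 - 4*j - 5) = (j + 1)*(j + 3)*(j - 5)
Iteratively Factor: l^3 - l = (l)*(l^2 - 1) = l*(l - 1)*(l + 1)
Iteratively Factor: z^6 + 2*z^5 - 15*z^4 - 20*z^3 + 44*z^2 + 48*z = (z - 3)*(z^5 + 5*z^4 - 20*z^2 - 16*z) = (z - 3)*(z - 2)*(z^4 + 7*z^3 + 14*z^2 + 8*z) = (z - 3)*(z - 2)*(z + 1)*(z^3 + 6*z^2 + 8*z) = (z - 3)*(z - 2)*(z + 1)*(z + 4)*(z^2 + 2*z) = (z - 3)*(z - 2)*(z + 1)*(z + 2)*(z + 4)*(z)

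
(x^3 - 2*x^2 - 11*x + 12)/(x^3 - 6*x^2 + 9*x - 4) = (x + 3)/(x - 1)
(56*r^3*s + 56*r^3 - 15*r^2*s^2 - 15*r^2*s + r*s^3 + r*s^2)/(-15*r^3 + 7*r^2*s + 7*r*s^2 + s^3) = r*(56*r^2*s + 56*r^2 - 15*r*s^2 - 15*r*s + s^3 + s^2)/(-15*r^3 + 7*r^2*s + 7*r*s^2 + s^3)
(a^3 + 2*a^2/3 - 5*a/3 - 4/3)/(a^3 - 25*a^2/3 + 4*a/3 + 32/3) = (a + 1)/(a - 8)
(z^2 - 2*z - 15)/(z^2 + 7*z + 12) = (z - 5)/(z + 4)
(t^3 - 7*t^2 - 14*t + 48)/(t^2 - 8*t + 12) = (t^2 - 5*t - 24)/(t - 6)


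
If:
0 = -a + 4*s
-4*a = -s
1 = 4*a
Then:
No Solution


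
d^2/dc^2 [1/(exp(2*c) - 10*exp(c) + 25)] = (4*exp(c) + 10)*exp(c)/(exp(4*c) - 20*exp(3*c) + 150*exp(2*c) - 500*exp(c) + 625)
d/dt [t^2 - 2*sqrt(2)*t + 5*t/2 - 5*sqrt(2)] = 2*t - 2*sqrt(2) + 5/2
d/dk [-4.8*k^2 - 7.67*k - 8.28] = -9.6*k - 7.67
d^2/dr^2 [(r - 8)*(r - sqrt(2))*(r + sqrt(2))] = 6*r - 16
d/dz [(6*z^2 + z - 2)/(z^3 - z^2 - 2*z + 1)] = ((12*z + 1)*(z^3 - z^2 - 2*z + 1) + (-3*z^2 + 2*z + 2)*(6*z^2 + z - 2))/(z^3 - z^2 - 2*z + 1)^2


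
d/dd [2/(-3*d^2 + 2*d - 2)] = 4*(3*d - 1)/(3*d^2 - 2*d + 2)^2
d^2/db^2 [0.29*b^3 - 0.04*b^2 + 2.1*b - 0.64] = 1.74*b - 0.08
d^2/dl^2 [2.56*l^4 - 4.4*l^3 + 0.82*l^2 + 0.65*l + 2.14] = 30.72*l^2 - 26.4*l + 1.64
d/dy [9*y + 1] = 9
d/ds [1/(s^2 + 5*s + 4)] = (-2*s - 5)/(s^2 + 5*s + 4)^2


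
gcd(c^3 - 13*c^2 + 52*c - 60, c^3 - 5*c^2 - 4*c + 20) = c^2 - 7*c + 10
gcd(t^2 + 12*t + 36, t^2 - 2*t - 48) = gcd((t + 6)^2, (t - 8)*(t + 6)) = t + 6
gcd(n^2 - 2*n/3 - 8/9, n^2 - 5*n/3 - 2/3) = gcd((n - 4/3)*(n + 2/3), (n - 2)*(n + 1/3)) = 1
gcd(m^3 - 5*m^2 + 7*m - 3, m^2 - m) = m - 1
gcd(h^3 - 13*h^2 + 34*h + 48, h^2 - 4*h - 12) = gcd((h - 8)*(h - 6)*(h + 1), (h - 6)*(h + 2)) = h - 6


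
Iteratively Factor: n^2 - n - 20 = (n - 5)*(n + 4)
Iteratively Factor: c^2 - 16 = (c + 4)*(c - 4)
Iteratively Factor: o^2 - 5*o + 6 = (o - 3)*(o - 2)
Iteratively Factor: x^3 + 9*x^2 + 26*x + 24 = (x + 2)*(x^2 + 7*x + 12) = (x + 2)*(x + 4)*(x + 3)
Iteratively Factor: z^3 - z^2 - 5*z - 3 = (z + 1)*(z^2 - 2*z - 3) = (z - 3)*(z + 1)*(z + 1)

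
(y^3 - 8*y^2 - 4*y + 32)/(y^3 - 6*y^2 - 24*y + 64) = (y + 2)/(y + 4)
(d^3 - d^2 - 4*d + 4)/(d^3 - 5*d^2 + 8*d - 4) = (d + 2)/(d - 2)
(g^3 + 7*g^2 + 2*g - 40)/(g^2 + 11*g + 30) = (g^2 + 2*g - 8)/(g + 6)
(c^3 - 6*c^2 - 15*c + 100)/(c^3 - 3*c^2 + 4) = (c^3 - 6*c^2 - 15*c + 100)/(c^3 - 3*c^2 + 4)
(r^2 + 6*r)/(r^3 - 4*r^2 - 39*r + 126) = r/(r^2 - 10*r + 21)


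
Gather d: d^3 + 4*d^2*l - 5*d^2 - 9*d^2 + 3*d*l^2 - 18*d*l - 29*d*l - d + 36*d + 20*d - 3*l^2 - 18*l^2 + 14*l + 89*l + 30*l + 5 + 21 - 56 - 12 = d^3 + d^2*(4*l - 14) + d*(3*l^2 - 47*l + 55) - 21*l^2 + 133*l - 42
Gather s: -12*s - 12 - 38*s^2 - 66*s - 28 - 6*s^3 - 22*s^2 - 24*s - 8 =-6*s^3 - 60*s^2 - 102*s - 48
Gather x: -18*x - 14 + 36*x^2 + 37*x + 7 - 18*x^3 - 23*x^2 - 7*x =-18*x^3 + 13*x^2 + 12*x - 7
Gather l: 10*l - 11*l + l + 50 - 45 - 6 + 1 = 0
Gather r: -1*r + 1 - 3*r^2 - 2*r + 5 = -3*r^2 - 3*r + 6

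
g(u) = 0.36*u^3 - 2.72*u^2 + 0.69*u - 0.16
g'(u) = 1.08*u^2 - 5.44*u + 0.69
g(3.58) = -16.03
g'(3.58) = -4.94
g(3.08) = -13.32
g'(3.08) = -5.82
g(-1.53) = -8.87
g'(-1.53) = 11.54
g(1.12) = -2.29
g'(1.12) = -4.05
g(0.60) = -0.65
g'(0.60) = -2.19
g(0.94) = -1.62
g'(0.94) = -3.47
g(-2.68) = -28.47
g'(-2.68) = 23.03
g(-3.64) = -56.07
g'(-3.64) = 34.80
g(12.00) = 238.52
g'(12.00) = 90.93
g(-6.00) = -179.98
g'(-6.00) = 72.21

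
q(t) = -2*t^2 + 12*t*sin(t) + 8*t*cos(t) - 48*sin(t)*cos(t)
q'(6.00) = 22.37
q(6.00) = -33.15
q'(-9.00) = 60.80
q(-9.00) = -69.91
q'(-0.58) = -25.10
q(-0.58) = 21.26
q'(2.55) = -65.07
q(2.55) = 9.35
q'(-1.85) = 26.26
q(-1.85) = 5.86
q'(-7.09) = -72.53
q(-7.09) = -54.36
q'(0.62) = -1.41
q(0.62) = -15.11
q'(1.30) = 43.79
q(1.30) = 2.06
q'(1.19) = 40.56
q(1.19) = -2.60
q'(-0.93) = -0.06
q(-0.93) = 25.77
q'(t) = -8*t*sin(t) + 12*t*cos(t) - 4*t + 48*sin(t)^2 + 12*sin(t) - 48*cos(t)^2 + 8*cos(t)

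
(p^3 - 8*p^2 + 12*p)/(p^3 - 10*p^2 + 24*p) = (p - 2)/(p - 4)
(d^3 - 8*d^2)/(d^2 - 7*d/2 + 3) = 2*d^2*(d - 8)/(2*d^2 - 7*d + 6)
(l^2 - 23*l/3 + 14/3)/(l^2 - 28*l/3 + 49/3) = (3*l - 2)/(3*l - 7)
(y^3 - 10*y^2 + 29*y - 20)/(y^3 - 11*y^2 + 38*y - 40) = (y - 1)/(y - 2)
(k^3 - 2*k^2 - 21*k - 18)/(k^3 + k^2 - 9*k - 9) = (k - 6)/(k - 3)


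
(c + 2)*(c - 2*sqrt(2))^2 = c^3 - 4*sqrt(2)*c^2 + 2*c^2 - 8*sqrt(2)*c + 8*c + 16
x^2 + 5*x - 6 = (x - 1)*(x + 6)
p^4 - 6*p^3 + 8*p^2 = p^2*(p - 4)*(p - 2)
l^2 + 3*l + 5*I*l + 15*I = (l + 3)*(l + 5*I)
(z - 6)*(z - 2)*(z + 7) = z^3 - z^2 - 44*z + 84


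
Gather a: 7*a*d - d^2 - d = 7*a*d - d^2 - d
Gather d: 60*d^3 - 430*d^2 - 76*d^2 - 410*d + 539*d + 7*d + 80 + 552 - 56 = 60*d^3 - 506*d^2 + 136*d + 576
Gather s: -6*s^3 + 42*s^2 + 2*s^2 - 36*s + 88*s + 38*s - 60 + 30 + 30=-6*s^3 + 44*s^2 + 90*s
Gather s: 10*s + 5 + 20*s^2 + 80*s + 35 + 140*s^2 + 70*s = 160*s^2 + 160*s + 40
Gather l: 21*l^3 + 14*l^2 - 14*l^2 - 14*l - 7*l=21*l^3 - 21*l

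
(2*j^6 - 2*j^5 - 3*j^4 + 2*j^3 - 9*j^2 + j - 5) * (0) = 0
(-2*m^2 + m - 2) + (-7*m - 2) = -2*m^2 - 6*m - 4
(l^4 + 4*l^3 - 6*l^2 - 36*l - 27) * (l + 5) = l^5 + 9*l^4 + 14*l^3 - 66*l^2 - 207*l - 135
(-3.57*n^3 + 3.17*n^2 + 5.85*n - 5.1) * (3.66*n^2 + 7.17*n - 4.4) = -13.0662*n^5 - 13.9947*n^4 + 59.8479*n^3 + 9.33049999999999*n^2 - 62.307*n + 22.44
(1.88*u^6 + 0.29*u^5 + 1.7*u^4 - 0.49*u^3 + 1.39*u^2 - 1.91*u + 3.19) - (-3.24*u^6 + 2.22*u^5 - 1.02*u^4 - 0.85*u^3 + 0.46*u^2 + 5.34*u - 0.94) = 5.12*u^6 - 1.93*u^5 + 2.72*u^4 + 0.36*u^3 + 0.93*u^2 - 7.25*u + 4.13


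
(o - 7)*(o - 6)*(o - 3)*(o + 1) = o^4 - 15*o^3 + 65*o^2 - 45*o - 126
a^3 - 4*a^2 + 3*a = a*(a - 3)*(a - 1)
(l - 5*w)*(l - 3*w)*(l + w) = l^3 - 7*l^2*w + 7*l*w^2 + 15*w^3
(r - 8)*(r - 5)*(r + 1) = r^3 - 12*r^2 + 27*r + 40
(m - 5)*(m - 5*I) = m^2 - 5*m - 5*I*m + 25*I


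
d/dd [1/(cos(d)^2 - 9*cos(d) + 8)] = (2*cos(d) - 9)*sin(d)/(cos(d)^2 - 9*cos(d) + 8)^2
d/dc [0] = 0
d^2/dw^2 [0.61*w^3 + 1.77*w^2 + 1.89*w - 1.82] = 3.66*w + 3.54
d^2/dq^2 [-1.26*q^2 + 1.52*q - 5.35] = -2.52000000000000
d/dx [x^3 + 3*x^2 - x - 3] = 3*x^2 + 6*x - 1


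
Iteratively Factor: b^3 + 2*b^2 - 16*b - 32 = (b + 4)*(b^2 - 2*b - 8) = (b - 4)*(b + 4)*(b + 2)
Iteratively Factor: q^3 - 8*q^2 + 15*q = (q - 3)*(q^2 - 5*q) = (q - 5)*(q - 3)*(q)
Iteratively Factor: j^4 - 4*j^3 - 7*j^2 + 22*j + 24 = (j - 3)*(j^3 - j^2 - 10*j - 8) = (j - 4)*(j - 3)*(j^2 + 3*j + 2) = (j - 4)*(j - 3)*(j + 1)*(j + 2)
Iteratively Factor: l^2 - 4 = (l + 2)*(l - 2)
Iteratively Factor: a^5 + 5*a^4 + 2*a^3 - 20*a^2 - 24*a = (a)*(a^4 + 5*a^3 + 2*a^2 - 20*a - 24) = a*(a + 2)*(a^3 + 3*a^2 - 4*a - 12) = a*(a - 2)*(a + 2)*(a^2 + 5*a + 6) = a*(a - 2)*(a + 2)*(a + 3)*(a + 2)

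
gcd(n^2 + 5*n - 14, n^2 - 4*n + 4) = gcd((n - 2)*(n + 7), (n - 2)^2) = n - 2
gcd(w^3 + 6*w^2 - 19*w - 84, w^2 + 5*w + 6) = w + 3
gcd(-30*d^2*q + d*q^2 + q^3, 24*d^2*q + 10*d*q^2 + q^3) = 6*d*q + q^2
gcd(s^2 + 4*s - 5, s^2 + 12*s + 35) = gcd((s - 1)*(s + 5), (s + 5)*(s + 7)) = s + 5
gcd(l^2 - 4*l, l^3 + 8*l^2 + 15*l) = l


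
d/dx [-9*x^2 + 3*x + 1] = 3 - 18*x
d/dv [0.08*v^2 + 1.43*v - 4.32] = 0.16*v + 1.43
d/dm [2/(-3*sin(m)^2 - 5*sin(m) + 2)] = 2*(6*sin(m) + 5)*cos(m)/(3*sin(m)^2 + 5*sin(m) - 2)^2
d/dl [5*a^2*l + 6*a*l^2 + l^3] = 5*a^2 + 12*a*l + 3*l^2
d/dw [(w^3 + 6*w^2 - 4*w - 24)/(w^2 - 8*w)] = (w^4 - 16*w^3 - 44*w^2 + 48*w - 192)/(w^2*(w^2 - 16*w + 64))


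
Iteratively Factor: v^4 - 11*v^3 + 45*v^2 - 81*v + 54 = (v - 2)*(v^3 - 9*v^2 + 27*v - 27) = (v - 3)*(v - 2)*(v^2 - 6*v + 9) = (v - 3)^2*(v - 2)*(v - 3)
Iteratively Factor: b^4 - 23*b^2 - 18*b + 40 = (b + 2)*(b^3 - 2*b^2 - 19*b + 20) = (b + 2)*(b + 4)*(b^2 - 6*b + 5) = (b - 5)*(b + 2)*(b + 4)*(b - 1)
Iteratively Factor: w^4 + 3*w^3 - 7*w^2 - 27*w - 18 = (w + 1)*(w^3 + 2*w^2 - 9*w - 18) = (w - 3)*(w + 1)*(w^2 + 5*w + 6) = (w - 3)*(w + 1)*(w + 3)*(w + 2)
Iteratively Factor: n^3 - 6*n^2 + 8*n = (n)*(n^2 - 6*n + 8) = n*(n - 4)*(n - 2)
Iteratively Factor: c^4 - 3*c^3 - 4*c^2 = (c)*(c^3 - 3*c^2 - 4*c) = c^2*(c^2 - 3*c - 4) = c^2*(c - 4)*(c + 1)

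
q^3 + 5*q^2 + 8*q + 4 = (q + 1)*(q + 2)^2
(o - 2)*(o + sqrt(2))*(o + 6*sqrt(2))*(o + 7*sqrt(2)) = o^4 - 2*o^3 + 14*sqrt(2)*o^3 - 28*sqrt(2)*o^2 + 110*o^2 - 220*o + 84*sqrt(2)*o - 168*sqrt(2)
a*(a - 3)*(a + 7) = a^3 + 4*a^2 - 21*a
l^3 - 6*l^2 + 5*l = l*(l - 5)*(l - 1)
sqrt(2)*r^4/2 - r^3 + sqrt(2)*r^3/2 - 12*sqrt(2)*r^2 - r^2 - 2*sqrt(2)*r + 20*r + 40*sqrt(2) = (r - 4)*(r + 5)*(r - 2*sqrt(2))*(sqrt(2)*r/2 + 1)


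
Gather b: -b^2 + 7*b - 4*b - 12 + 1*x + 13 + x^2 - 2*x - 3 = -b^2 + 3*b + x^2 - x - 2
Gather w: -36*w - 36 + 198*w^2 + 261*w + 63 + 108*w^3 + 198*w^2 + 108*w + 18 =108*w^3 + 396*w^2 + 333*w + 45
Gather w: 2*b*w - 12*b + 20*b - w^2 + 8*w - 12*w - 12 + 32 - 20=8*b - w^2 + w*(2*b - 4)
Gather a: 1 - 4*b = 1 - 4*b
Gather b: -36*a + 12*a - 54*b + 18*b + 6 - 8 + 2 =-24*a - 36*b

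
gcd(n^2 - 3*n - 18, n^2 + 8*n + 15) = n + 3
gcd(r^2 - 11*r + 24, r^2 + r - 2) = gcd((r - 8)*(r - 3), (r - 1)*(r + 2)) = 1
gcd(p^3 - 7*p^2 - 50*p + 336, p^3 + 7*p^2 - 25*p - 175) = p + 7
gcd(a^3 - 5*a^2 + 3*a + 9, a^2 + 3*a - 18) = a - 3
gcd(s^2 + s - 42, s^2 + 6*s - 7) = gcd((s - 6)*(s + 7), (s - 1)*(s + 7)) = s + 7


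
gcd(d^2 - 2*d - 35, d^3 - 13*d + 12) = 1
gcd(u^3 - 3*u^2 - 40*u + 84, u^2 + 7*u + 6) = u + 6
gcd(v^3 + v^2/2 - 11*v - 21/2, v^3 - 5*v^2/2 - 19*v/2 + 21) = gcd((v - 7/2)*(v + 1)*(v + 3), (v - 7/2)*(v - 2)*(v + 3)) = v^2 - v/2 - 21/2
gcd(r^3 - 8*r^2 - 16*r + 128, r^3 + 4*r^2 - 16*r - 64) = r^2 - 16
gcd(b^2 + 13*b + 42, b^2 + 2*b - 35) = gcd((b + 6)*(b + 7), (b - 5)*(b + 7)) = b + 7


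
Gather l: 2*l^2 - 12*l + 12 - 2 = 2*l^2 - 12*l + 10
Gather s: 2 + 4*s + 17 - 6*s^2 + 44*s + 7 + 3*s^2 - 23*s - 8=-3*s^2 + 25*s + 18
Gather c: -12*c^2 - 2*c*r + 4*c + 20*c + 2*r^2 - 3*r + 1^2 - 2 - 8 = -12*c^2 + c*(24 - 2*r) + 2*r^2 - 3*r - 9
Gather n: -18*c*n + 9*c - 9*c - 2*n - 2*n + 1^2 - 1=n*(-18*c - 4)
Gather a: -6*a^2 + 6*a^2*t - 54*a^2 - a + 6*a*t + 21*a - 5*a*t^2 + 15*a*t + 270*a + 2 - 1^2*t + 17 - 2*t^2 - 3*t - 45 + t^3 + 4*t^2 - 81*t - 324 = a^2*(6*t - 60) + a*(-5*t^2 + 21*t + 290) + t^3 + 2*t^2 - 85*t - 350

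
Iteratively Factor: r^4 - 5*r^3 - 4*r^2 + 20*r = (r - 5)*(r^3 - 4*r) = (r - 5)*(r - 2)*(r^2 + 2*r) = (r - 5)*(r - 2)*(r + 2)*(r)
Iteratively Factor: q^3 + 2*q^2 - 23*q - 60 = (q + 3)*(q^2 - q - 20) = (q + 3)*(q + 4)*(q - 5)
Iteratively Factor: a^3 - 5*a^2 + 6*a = (a - 3)*(a^2 - 2*a) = (a - 3)*(a - 2)*(a)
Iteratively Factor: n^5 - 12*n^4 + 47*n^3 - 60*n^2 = (n - 5)*(n^4 - 7*n^3 + 12*n^2) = (n - 5)*(n - 4)*(n^3 - 3*n^2) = (n - 5)*(n - 4)*(n - 3)*(n^2) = n*(n - 5)*(n - 4)*(n - 3)*(n)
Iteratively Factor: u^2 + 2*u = (u + 2)*(u)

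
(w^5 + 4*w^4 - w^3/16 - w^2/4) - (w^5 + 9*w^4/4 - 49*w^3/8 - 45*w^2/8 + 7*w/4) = 7*w^4/4 + 97*w^3/16 + 43*w^2/8 - 7*w/4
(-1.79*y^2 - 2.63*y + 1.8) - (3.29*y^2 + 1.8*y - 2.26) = -5.08*y^2 - 4.43*y + 4.06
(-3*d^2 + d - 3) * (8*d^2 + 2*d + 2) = -24*d^4 + 2*d^3 - 28*d^2 - 4*d - 6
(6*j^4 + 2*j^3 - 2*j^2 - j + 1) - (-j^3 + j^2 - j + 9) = 6*j^4 + 3*j^3 - 3*j^2 - 8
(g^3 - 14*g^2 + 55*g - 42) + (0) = g^3 - 14*g^2 + 55*g - 42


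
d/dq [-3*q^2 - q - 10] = -6*q - 1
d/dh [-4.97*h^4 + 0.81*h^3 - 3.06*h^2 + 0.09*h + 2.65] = -19.88*h^3 + 2.43*h^2 - 6.12*h + 0.09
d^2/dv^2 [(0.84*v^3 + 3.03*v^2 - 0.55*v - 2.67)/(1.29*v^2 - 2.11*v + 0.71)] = (20.60502*v^3 - 50.860368*v^2 + 49.167972*v - 17.476372)/(2.146689*v^6 - 10.533753*v^5 + 20.77416*v^4 - 20.989225*v^3 + 11.43384*v^2 - 3.190953*v + 0.357911)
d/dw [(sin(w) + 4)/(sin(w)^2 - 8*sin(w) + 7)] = (-8*sin(w) + cos(w)^2 + 38)*cos(w)/(sin(w)^2 - 8*sin(w) + 7)^2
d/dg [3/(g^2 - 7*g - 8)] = 3*(7 - 2*g)/(-g^2 + 7*g + 8)^2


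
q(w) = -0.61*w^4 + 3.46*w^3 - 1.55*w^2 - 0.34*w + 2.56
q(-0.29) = 2.44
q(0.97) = 3.39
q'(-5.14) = 621.17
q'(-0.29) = 1.49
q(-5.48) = -1161.64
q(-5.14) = -932.28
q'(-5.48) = 729.91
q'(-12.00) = 5747.90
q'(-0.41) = 2.84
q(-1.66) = -21.61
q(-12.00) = -18844.40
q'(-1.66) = 44.57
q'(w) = -2.44*w^3 + 10.38*w^2 - 3.1*w - 0.34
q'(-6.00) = 918.98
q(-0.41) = 2.18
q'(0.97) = 4.19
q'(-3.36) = 219.82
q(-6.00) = -1589.12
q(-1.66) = -21.61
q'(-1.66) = 44.57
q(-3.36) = -222.79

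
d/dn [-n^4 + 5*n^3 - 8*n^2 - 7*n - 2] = -4*n^3 + 15*n^2 - 16*n - 7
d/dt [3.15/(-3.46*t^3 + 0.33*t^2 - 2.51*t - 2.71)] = (32.697*t^2 - 2.079*t + 7.9065)/(3.46*t^3 - 0.33*t^2 + 2.51*t + 2.71)^2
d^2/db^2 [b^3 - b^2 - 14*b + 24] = 6*b - 2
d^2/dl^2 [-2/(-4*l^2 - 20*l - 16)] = (-l^2 - 5*l + (2*l + 5)^2 - 4)/(l^2 + 5*l + 4)^3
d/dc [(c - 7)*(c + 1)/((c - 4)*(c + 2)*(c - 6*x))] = (-(c - 7)*(c - 4)*(c + 1)*(c + 2) - (c - 7)*(c - 4)*(c + 1)*(c - 6*x) - (c - 7)*(c + 1)*(c + 2)*(c - 6*x) + 2*(c - 4)*(c - 3)*(c + 2)*(c - 6*x))/((c - 4)^2*(c + 2)^2*(c - 6*x)^2)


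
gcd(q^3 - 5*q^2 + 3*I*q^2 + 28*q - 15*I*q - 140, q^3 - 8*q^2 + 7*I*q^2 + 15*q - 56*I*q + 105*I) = q^2 + q*(-5 + 7*I) - 35*I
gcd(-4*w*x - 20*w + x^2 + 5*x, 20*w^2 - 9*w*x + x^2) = -4*w + x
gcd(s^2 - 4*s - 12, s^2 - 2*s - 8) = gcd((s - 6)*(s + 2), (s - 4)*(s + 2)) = s + 2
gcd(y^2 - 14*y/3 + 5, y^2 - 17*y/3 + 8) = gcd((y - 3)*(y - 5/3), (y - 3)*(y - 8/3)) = y - 3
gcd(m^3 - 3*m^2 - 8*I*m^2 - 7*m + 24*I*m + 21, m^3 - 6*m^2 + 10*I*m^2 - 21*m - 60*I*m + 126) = 1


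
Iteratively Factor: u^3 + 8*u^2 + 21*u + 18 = (u + 3)*(u^2 + 5*u + 6) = (u + 2)*(u + 3)*(u + 3)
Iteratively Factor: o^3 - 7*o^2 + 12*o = (o - 3)*(o^2 - 4*o) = o*(o - 3)*(o - 4)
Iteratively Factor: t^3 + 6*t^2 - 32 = (t + 4)*(t^2 + 2*t - 8) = (t - 2)*(t + 4)*(t + 4)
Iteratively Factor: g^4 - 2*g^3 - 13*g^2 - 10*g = (g + 1)*(g^3 - 3*g^2 - 10*g) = (g + 1)*(g + 2)*(g^2 - 5*g) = (g - 5)*(g + 1)*(g + 2)*(g)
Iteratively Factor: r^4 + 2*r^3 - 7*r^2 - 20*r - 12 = (r + 1)*(r^3 + r^2 - 8*r - 12) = (r + 1)*(r + 2)*(r^2 - r - 6) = (r - 3)*(r + 1)*(r + 2)*(r + 2)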